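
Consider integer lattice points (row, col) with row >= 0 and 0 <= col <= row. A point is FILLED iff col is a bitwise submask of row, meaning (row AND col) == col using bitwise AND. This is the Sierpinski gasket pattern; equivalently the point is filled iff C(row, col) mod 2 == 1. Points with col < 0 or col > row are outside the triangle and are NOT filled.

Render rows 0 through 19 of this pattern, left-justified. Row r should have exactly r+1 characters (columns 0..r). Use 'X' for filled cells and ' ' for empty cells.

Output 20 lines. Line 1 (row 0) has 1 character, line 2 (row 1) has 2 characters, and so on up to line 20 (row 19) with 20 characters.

r0=0: X
r1=1: XX
r2=10: X X
r3=11: XXXX
r4=100: X   X
r5=101: XX  XX
r6=110: X X X X
r7=111: XXXXXXXX
r8=1000: X       X
r9=1001: XX      XX
r10=1010: X X     X X
r11=1011: XXXX    XXXX
r12=1100: X   X   X   X
r13=1101: XX  XX  XX  XX
r14=1110: X X X X X X X X
r15=1111: XXXXXXXXXXXXXXXX
r16=10000: X               X
r17=10001: XX              XX
r18=10010: X X             X X
r19=10011: XXXX            XXXX

Answer: X
XX
X X
XXXX
X   X
XX  XX
X X X X
XXXXXXXX
X       X
XX      XX
X X     X X
XXXX    XXXX
X   X   X   X
XX  XX  XX  XX
X X X X X X X X
XXXXXXXXXXXXXXXX
X               X
XX              XX
X X             X X
XXXX            XXXX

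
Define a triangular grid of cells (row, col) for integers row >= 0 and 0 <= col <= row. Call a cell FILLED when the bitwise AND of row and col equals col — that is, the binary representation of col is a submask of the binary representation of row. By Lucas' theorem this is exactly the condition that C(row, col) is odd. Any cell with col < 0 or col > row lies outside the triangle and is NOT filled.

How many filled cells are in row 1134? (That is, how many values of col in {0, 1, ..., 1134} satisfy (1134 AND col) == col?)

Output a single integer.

1134 in binary = 10001101110
popcount(1134) = number of 1-bits in 10001101110 = 6
A col c satisfies (1134 AND c) == c iff every set bit of c is also set in 1134; each of the 6 set bits of 1134 can independently be on or off in c.
count = 2^6 = 64

Answer: 64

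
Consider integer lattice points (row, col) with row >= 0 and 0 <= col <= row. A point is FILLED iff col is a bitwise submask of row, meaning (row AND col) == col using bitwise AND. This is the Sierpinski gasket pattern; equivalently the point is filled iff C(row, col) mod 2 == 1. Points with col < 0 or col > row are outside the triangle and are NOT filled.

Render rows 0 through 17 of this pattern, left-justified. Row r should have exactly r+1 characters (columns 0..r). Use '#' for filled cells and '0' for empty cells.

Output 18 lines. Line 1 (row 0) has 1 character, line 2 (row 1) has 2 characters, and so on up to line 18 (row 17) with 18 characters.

r0=0: #
r1=1: ##
r2=10: #0#
r3=11: ####
r4=100: #000#
r5=101: ##00##
r6=110: #0#0#0#
r7=111: ########
r8=1000: #0000000#
r9=1001: ##000000##
r10=1010: #0#00000#0#
r11=1011: ####0000####
r12=1100: #000#000#000#
r13=1101: ##00##00##00##
r14=1110: #0#0#0#0#0#0#0#
r15=1111: ################
r16=10000: #000000000000000#
r17=10001: ##00000000000000##

Answer: #
##
#0#
####
#000#
##00##
#0#0#0#
########
#0000000#
##000000##
#0#00000#0#
####0000####
#000#000#000#
##00##00##00##
#0#0#0#0#0#0#0#
################
#000000000000000#
##00000000000000##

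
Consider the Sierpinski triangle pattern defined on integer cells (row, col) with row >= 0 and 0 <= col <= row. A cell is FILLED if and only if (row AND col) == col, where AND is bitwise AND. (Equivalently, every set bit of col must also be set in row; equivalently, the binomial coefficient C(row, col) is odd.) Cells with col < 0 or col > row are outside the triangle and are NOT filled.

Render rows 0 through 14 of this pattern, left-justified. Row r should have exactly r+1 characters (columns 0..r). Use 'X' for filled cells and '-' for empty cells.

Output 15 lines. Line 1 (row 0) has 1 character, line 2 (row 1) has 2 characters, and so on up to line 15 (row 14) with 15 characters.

Answer: X
XX
X-X
XXXX
X---X
XX--XX
X-X-X-X
XXXXXXXX
X-------X
XX------XX
X-X-----X-X
XXXX----XXXX
X---X---X---X
XX--XX--XX--XX
X-X-X-X-X-X-X-X

Derivation:
r0=0: X
r1=1: XX
r2=10: X-X
r3=11: XXXX
r4=100: X---X
r5=101: XX--XX
r6=110: X-X-X-X
r7=111: XXXXXXXX
r8=1000: X-------X
r9=1001: XX------XX
r10=1010: X-X-----X-X
r11=1011: XXXX----XXXX
r12=1100: X---X---X---X
r13=1101: XX--XX--XX--XX
r14=1110: X-X-X-X-X-X-X-X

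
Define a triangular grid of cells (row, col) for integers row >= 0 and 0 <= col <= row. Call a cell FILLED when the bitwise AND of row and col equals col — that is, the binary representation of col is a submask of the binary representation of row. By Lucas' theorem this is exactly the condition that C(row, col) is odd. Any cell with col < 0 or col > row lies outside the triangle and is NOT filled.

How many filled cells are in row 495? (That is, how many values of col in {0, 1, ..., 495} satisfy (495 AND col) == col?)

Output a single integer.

495 in binary = 111101111
popcount(495) = number of 1-bits in 111101111 = 8
A col c satisfies (495 AND c) == c iff every set bit of c is also set in 495; each of the 8 set bits of 495 can independently be on or off in c.
count = 2^8 = 256

Answer: 256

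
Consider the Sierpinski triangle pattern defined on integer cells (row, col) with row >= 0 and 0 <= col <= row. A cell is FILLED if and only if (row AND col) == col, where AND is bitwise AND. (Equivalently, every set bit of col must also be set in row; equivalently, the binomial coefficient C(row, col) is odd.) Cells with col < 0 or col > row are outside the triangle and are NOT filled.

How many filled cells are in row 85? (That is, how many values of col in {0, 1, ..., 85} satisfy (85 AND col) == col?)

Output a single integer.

Answer: 16

Derivation:
85 in binary = 1010101
popcount(85) = number of 1-bits in 1010101 = 4
A col c satisfies (85 AND c) == c iff every set bit of c is also set in 85; each of the 4 set bits of 85 can independently be on or off in c.
count = 2^4 = 16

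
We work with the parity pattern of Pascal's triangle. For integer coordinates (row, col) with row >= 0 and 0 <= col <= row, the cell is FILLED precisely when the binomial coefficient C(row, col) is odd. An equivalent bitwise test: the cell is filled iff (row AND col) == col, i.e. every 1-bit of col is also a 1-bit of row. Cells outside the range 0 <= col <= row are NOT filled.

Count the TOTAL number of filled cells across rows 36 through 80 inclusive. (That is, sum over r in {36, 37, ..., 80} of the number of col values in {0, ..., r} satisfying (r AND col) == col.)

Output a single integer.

r36=100100 pc2: +4 =4
r37=100101 pc3: +8 =12
r38=100110 pc3: +8 =20
r39=100111 pc4: +16 =36
r40=101000 pc2: +4 =40
r41=101001 pc3: +8 =48
r42=101010 pc3: +8 =56
r43=101011 pc4: +16 =72
r44=101100 pc3: +8 =80
r45=101101 pc4: +16 =96
r46=101110 pc4: +16 =112
r47=101111 pc5: +32 =144
r48=110000 pc2: +4 =148
r49=110001 pc3: +8 =156
r50=110010 pc3: +8 =164
r51=110011 pc4: +16 =180
r52=110100 pc3: +8 =188
r53=110101 pc4: +16 =204
r54=110110 pc4: +16 =220
r55=110111 pc5: +32 =252
r56=111000 pc3: +8 =260
r57=111001 pc4: +16 =276
r58=111010 pc4: +16 =292
r59=111011 pc5: +32 =324
r60=111100 pc4: +16 =340
r61=111101 pc5: +32 =372
r62=111110 pc5: +32 =404
r63=111111 pc6: +64 =468
r64=1000000 pc1: +2 =470
r65=1000001 pc2: +4 =474
r66=1000010 pc2: +4 =478
r67=1000011 pc3: +8 =486
r68=1000100 pc2: +4 =490
r69=1000101 pc3: +8 =498
r70=1000110 pc3: +8 =506
r71=1000111 pc4: +16 =522
r72=1001000 pc2: +4 =526
r73=1001001 pc3: +8 =534
r74=1001010 pc3: +8 =542
r75=1001011 pc4: +16 =558
r76=1001100 pc3: +8 =566
r77=1001101 pc4: +16 =582
r78=1001110 pc4: +16 =598
r79=1001111 pc5: +32 =630
r80=1010000 pc2: +4 =634

Answer: 634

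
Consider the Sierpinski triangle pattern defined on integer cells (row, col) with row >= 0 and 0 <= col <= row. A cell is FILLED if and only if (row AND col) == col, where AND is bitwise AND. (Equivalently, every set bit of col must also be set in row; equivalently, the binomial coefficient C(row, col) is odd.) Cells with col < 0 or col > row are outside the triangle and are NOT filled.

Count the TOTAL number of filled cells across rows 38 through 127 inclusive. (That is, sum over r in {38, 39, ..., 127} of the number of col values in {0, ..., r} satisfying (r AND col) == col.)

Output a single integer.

Answer: 1914

Derivation:
r38=100110 pc3: +8 =8
r39=100111 pc4: +16 =24
r40=101000 pc2: +4 =28
r41=101001 pc3: +8 =36
r42=101010 pc3: +8 =44
r43=101011 pc4: +16 =60
r44=101100 pc3: +8 =68
r45=101101 pc4: +16 =84
r46=101110 pc4: +16 =100
r47=101111 pc5: +32 =132
r48=110000 pc2: +4 =136
r49=110001 pc3: +8 =144
r50=110010 pc3: +8 =152
r51=110011 pc4: +16 =168
r52=110100 pc3: +8 =176
r53=110101 pc4: +16 =192
r54=110110 pc4: +16 =208
r55=110111 pc5: +32 =240
r56=111000 pc3: +8 =248
r57=111001 pc4: +16 =264
r58=111010 pc4: +16 =280
r59=111011 pc5: +32 =312
r60=111100 pc4: +16 =328
r61=111101 pc5: +32 =360
r62=111110 pc5: +32 =392
r63=111111 pc6: +64 =456
r64=1000000 pc1: +2 =458
r65=1000001 pc2: +4 =462
r66=1000010 pc2: +4 =466
r67=1000011 pc3: +8 =474
r68=1000100 pc2: +4 =478
r69=1000101 pc3: +8 =486
r70=1000110 pc3: +8 =494
r71=1000111 pc4: +16 =510
r72=1001000 pc2: +4 =514
r73=1001001 pc3: +8 =522
r74=1001010 pc3: +8 =530
r75=1001011 pc4: +16 =546
r76=1001100 pc3: +8 =554
r77=1001101 pc4: +16 =570
r78=1001110 pc4: +16 =586
r79=1001111 pc5: +32 =618
r80=1010000 pc2: +4 =622
r81=1010001 pc3: +8 =630
r82=1010010 pc3: +8 =638
r83=1010011 pc4: +16 =654
r84=1010100 pc3: +8 =662
r85=1010101 pc4: +16 =678
r86=1010110 pc4: +16 =694
r87=1010111 pc5: +32 =726
r88=1011000 pc3: +8 =734
r89=1011001 pc4: +16 =750
r90=1011010 pc4: +16 =766
r91=1011011 pc5: +32 =798
r92=1011100 pc4: +16 =814
r93=1011101 pc5: +32 =846
r94=1011110 pc5: +32 =878
r95=1011111 pc6: +64 =942
r96=1100000 pc2: +4 =946
r97=1100001 pc3: +8 =954
r98=1100010 pc3: +8 =962
r99=1100011 pc4: +16 =978
r100=1100100 pc3: +8 =986
r101=1100101 pc4: +16 =1002
r102=1100110 pc4: +16 =1018
r103=1100111 pc5: +32 =1050
r104=1101000 pc3: +8 =1058
r105=1101001 pc4: +16 =1074
r106=1101010 pc4: +16 =1090
r107=1101011 pc5: +32 =1122
r108=1101100 pc4: +16 =1138
r109=1101101 pc5: +32 =1170
r110=1101110 pc5: +32 =1202
r111=1101111 pc6: +64 =1266
r112=1110000 pc3: +8 =1274
r113=1110001 pc4: +16 =1290
r114=1110010 pc4: +16 =1306
r115=1110011 pc5: +32 =1338
r116=1110100 pc4: +16 =1354
r117=1110101 pc5: +32 =1386
r118=1110110 pc5: +32 =1418
r119=1110111 pc6: +64 =1482
r120=1111000 pc4: +16 =1498
r121=1111001 pc5: +32 =1530
r122=1111010 pc5: +32 =1562
r123=1111011 pc6: +64 =1626
r124=1111100 pc5: +32 =1658
r125=1111101 pc6: +64 =1722
r126=1111110 pc6: +64 =1786
r127=1111111 pc7: +128 =1914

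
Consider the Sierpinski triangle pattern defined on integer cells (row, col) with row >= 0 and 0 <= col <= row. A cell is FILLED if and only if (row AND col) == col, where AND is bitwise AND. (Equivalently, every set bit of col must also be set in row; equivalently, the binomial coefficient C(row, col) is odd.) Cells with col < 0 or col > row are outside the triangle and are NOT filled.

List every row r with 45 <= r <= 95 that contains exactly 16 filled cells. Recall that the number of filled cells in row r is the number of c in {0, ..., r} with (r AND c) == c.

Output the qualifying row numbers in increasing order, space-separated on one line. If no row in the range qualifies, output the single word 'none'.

Row r has 2^popcount(r) filled cells, so we need popcount(r) = log2(16) = 4.
Scan r = 45..95 and keep those with exactly 4 one-bits:
r=45=101101 popcount=4 -> KEEP
r=46=101110 popcount=4 -> KEEP
r=47=101111 popcount=5 -> skip
r=48=110000 popcount=2 -> skip
r=49=110001 popcount=3 -> skip
r=50=110010 popcount=3 -> skip
r=51=110011 popcount=4 -> KEEP
r=52=110100 popcount=3 -> skip
r=53=110101 popcount=4 -> KEEP
r=54=110110 popcount=4 -> KEEP
r=55=110111 popcount=5 -> skip
r=56=111000 popcount=3 -> skip
r=57=111001 popcount=4 -> KEEP
r=58=111010 popcount=4 -> KEEP
r=59=111011 popcount=5 -> skip
r=60=111100 popcount=4 -> KEEP
r=61=111101 popcount=5 -> skip
r=62=111110 popcount=5 -> skip
r=63=111111 popcount=6 -> skip
r=64=1000000 popcount=1 -> skip
r=65=1000001 popcount=2 -> skip
r=66=1000010 popcount=2 -> skip
r=67=1000011 popcount=3 -> skip
r=68=1000100 popcount=2 -> skip
r=69=1000101 popcount=3 -> skip
r=70=1000110 popcount=3 -> skip
r=71=1000111 popcount=4 -> KEEP
r=72=1001000 popcount=2 -> skip
r=73=1001001 popcount=3 -> skip
r=74=1001010 popcount=3 -> skip
r=75=1001011 popcount=4 -> KEEP
r=76=1001100 popcount=3 -> skip
r=77=1001101 popcount=4 -> KEEP
r=78=1001110 popcount=4 -> KEEP
r=79=1001111 popcount=5 -> skip
r=80=1010000 popcount=2 -> skip
r=81=1010001 popcount=3 -> skip
r=82=1010010 popcount=3 -> skip
r=83=1010011 popcount=4 -> KEEP
r=84=1010100 popcount=3 -> skip
r=85=1010101 popcount=4 -> KEEP
r=86=1010110 popcount=4 -> KEEP
r=87=1010111 popcount=5 -> skip
r=88=1011000 popcount=3 -> skip
r=89=1011001 popcount=4 -> KEEP
r=90=1011010 popcount=4 -> KEEP
r=91=1011011 popcount=5 -> skip
r=92=1011100 popcount=4 -> KEEP
r=93=1011101 popcount=5 -> skip
r=94=1011110 popcount=5 -> skip
r=95=1011111 popcount=6 -> skip
Kept rows: 45 46 51 53 54 57 58 60 71 75 77 78 83 85 86 89 90 92

Answer: 45 46 51 53 54 57 58 60 71 75 77 78 83 85 86 89 90 92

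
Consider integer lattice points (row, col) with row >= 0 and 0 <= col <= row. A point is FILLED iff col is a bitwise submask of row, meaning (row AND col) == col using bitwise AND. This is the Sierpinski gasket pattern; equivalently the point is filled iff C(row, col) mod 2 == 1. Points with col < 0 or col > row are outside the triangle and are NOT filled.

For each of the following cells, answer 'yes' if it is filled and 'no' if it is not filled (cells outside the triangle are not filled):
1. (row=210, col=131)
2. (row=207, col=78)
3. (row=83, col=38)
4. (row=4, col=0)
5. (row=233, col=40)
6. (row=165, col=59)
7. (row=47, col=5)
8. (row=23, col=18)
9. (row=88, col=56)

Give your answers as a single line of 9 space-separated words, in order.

Answer: no yes no yes yes no yes yes no

Derivation:
(210,131): row=0b11010010, col=0b10000011, row AND col = 0b10000010 = 130; 130 != 131 -> empty
(207,78): row=0b11001111, col=0b1001110, row AND col = 0b1001110 = 78; 78 == 78 -> filled
(83,38): row=0b1010011, col=0b100110, row AND col = 0b10 = 2; 2 != 38 -> empty
(4,0): row=0b100, col=0b0, row AND col = 0b0 = 0; 0 == 0 -> filled
(233,40): row=0b11101001, col=0b101000, row AND col = 0b101000 = 40; 40 == 40 -> filled
(165,59): row=0b10100101, col=0b111011, row AND col = 0b100001 = 33; 33 != 59 -> empty
(47,5): row=0b101111, col=0b101, row AND col = 0b101 = 5; 5 == 5 -> filled
(23,18): row=0b10111, col=0b10010, row AND col = 0b10010 = 18; 18 == 18 -> filled
(88,56): row=0b1011000, col=0b111000, row AND col = 0b11000 = 24; 24 != 56 -> empty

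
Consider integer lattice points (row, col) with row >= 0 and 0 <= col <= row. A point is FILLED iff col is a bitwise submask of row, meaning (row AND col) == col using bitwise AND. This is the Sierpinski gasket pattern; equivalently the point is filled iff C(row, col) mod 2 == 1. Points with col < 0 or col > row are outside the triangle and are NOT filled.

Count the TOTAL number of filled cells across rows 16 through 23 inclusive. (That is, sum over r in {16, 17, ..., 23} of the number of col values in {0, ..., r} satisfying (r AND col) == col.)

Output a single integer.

Answer: 54

Derivation:
r16=10000 pc1: +2 =2
r17=10001 pc2: +4 =6
r18=10010 pc2: +4 =10
r19=10011 pc3: +8 =18
r20=10100 pc2: +4 =22
r21=10101 pc3: +8 =30
r22=10110 pc3: +8 =38
r23=10111 pc4: +16 =54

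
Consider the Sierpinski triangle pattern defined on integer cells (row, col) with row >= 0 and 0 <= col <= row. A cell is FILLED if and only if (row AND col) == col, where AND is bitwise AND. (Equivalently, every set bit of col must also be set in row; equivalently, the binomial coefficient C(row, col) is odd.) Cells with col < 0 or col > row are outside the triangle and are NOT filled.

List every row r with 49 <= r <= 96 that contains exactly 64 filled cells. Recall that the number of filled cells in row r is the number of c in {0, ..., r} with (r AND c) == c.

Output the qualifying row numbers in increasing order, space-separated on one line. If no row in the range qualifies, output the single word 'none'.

Row r has 2^popcount(r) filled cells, so we need popcount(r) = log2(64) = 6.
Scan r = 49..96 and keep those with exactly 6 one-bits:
r=49=110001 popcount=3 -> skip
r=50=110010 popcount=3 -> skip
r=51=110011 popcount=4 -> skip
r=52=110100 popcount=3 -> skip
r=53=110101 popcount=4 -> skip
r=54=110110 popcount=4 -> skip
r=55=110111 popcount=5 -> skip
r=56=111000 popcount=3 -> skip
r=57=111001 popcount=4 -> skip
r=58=111010 popcount=4 -> skip
r=59=111011 popcount=5 -> skip
r=60=111100 popcount=4 -> skip
r=61=111101 popcount=5 -> skip
r=62=111110 popcount=5 -> skip
r=63=111111 popcount=6 -> KEEP
r=64=1000000 popcount=1 -> skip
r=65=1000001 popcount=2 -> skip
r=66=1000010 popcount=2 -> skip
r=67=1000011 popcount=3 -> skip
r=68=1000100 popcount=2 -> skip
r=69=1000101 popcount=3 -> skip
r=70=1000110 popcount=3 -> skip
r=71=1000111 popcount=4 -> skip
r=72=1001000 popcount=2 -> skip
r=73=1001001 popcount=3 -> skip
r=74=1001010 popcount=3 -> skip
r=75=1001011 popcount=4 -> skip
r=76=1001100 popcount=3 -> skip
r=77=1001101 popcount=4 -> skip
r=78=1001110 popcount=4 -> skip
r=79=1001111 popcount=5 -> skip
r=80=1010000 popcount=2 -> skip
r=81=1010001 popcount=3 -> skip
r=82=1010010 popcount=3 -> skip
r=83=1010011 popcount=4 -> skip
r=84=1010100 popcount=3 -> skip
r=85=1010101 popcount=4 -> skip
r=86=1010110 popcount=4 -> skip
r=87=1010111 popcount=5 -> skip
r=88=1011000 popcount=3 -> skip
r=89=1011001 popcount=4 -> skip
r=90=1011010 popcount=4 -> skip
r=91=1011011 popcount=5 -> skip
r=92=1011100 popcount=4 -> skip
r=93=1011101 popcount=5 -> skip
r=94=1011110 popcount=5 -> skip
r=95=1011111 popcount=6 -> KEEP
r=96=1100000 popcount=2 -> skip
Kept rows: 63 95

Answer: 63 95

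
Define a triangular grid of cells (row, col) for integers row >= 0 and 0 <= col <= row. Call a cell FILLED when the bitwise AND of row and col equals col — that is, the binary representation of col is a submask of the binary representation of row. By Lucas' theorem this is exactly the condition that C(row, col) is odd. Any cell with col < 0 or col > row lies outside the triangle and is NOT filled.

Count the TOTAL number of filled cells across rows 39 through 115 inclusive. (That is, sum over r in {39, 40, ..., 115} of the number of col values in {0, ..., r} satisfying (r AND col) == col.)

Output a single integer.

r39=100111 pc4: +16 =16
r40=101000 pc2: +4 =20
r41=101001 pc3: +8 =28
r42=101010 pc3: +8 =36
r43=101011 pc4: +16 =52
r44=101100 pc3: +8 =60
r45=101101 pc4: +16 =76
r46=101110 pc4: +16 =92
r47=101111 pc5: +32 =124
r48=110000 pc2: +4 =128
r49=110001 pc3: +8 =136
r50=110010 pc3: +8 =144
r51=110011 pc4: +16 =160
r52=110100 pc3: +8 =168
r53=110101 pc4: +16 =184
r54=110110 pc4: +16 =200
r55=110111 pc5: +32 =232
r56=111000 pc3: +8 =240
r57=111001 pc4: +16 =256
r58=111010 pc4: +16 =272
r59=111011 pc5: +32 =304
r60=111100 pc4: +16 =320
r61=111101 pc5: +32 =352
r62=111110 pc5: +32 =384
r63=111111 pc6: +64 =448
r64=1000000 pc1: +2 =450
r65=1000001 pc2: +4 =454
r66=1000010 pc2: +4 =458
r67=1000011 pc3: +8 =466
r68=1000100 pc2: +4 =470
r69=1000101 pc3: +8 =478
r70=1000110 pc3: +8 =486
r71=1000111 pc4: +16 =502
r72=1001000 pc2: +4 =506
r73=1001001 pc3: +8 =514
r74=1001010 pc3: +8 =522
r75=1001011 pc4: +16 =538
r76=1001100 pc3: +8 =546
r77=1001101 pc4: +16 =562
r78=1001110 pc4: +16 =578
r79=1001111 pc5: +32 =610
r80=1010000 pc2: +4 =614
r81=1010001 pc3: +8 =622
r82=1010010 pc3: +8 =630
r83=1010011 pc4: +16 =646
r84=1010100 pc3: +8 =654
r85=1010101 pc4: +16 =670
r86=1010110 pc4: +16 =686
r87=1010111 pc5: +32 =718
r88=1011000 pc3: +8 =726
r89=1011001 pc4: +16 =742
r90=1011010 pc4: +16 =758
r91=1011011 pc5: +32 =790
r92=1011100 pc4: +16 =806
r93=1011101 pc5: +32 =838
r94=1011110 pc5: +32 =870
r95=1011111 pc6: +64 =934
r96=1100000 pc2: +4 =938
r97=1100001 pc3: +8 =946
r98=1100010 pc3: +8 =954
r99=1100011 pc4: +16 =970
r100=1100100 pc3: +8 =978
r101=1100101 pc4: +16 =994
r102=1100110 pc4: +16 =1010
r103=1100111 pc5: +32 =1042
r104=1101000 pc3: +8 =1050
r105=1101001 pc4: +16 =1066
r106=1101010 pc4: +16 =1082
r107=1101011 pc5: +32 =1114
r108=1101100 pc4: +16 =1130
r109=1101101 pc5: +32 =1162
r110=1101110 pc5: +32 =1194
r111=1101111 pc6: +64 =1258
r112=1110000 pc3: +8 =1266
r113=1110001 pc4: +16 =1282
r114=1110010 pc4: +16 =1298
r115=1110011 pc5: +32 =1330

Answer: 1330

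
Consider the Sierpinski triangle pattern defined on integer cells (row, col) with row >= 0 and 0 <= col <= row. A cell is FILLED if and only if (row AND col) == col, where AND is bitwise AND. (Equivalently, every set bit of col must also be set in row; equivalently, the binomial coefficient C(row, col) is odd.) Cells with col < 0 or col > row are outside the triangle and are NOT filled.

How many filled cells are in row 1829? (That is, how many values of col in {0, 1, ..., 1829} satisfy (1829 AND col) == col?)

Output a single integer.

Answer: 64

Derivation:
1829 in binary = 11100100101
popcount(1829) = number of 1-bits in 11100100101 = 6
A col c satisfies (1829 AND c) == c iff every set bit of c is also set in 1829; each of the 6 set bits of 1829 can independently be on or off in c.
count = 2^6 = 64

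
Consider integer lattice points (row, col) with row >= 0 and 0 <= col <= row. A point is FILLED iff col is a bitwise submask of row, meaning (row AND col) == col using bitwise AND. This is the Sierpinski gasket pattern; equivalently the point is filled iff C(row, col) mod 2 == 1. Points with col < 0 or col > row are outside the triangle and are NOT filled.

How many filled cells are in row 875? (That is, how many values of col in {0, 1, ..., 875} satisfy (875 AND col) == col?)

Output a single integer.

Answer: 128

Derivation:
875 in binary = 1101101011
popcount(875) = number of 1-bits in 1101101011 = 7
A col c satisfies (875 AND c) == c iff every set bit of c is also set in 875; each of the 7 set bits of 875 can independently be on or off in c.
count = 2^7 = 128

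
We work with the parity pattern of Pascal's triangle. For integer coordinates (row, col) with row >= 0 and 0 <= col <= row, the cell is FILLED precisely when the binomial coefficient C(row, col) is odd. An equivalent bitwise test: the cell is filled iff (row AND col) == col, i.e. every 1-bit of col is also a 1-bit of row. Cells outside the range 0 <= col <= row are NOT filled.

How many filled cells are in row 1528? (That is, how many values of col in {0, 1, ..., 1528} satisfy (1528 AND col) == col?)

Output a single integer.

Answer: 128

Derivation:
1528 in binary = 10111111000
popcount(1528) = number of 1-bits in 10111111000 = 7
A col c satisfies (1528 AND c) == c iff every set bit of c is also set in 1528; each of the 7 set bits of 1528 can independently be on or off in c.
count = 2^7 = 128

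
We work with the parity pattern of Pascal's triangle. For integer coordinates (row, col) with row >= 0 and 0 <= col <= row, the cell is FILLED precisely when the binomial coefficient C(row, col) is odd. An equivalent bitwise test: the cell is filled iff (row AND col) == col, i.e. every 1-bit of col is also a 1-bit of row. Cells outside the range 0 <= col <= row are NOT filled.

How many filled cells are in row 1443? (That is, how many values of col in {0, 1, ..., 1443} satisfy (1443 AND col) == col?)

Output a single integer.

1443 in binary = 10110100011
popcount(1443) = number of 1-bits in 10110100011 = 6
A col c satisfies (1443 AND c) == c iff every set bit of c is also set in 1443; each of the 6 set bits of 1443 can independently be on or off in c.
count = 2^6 = 64

Answer: 64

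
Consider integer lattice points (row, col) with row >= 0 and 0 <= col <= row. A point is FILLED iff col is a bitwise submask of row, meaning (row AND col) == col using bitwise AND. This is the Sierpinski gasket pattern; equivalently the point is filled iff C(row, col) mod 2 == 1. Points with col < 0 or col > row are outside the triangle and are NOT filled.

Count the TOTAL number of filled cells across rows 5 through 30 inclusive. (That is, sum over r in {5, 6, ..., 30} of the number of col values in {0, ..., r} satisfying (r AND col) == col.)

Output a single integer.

Answer: 200

Derivation:
r5=101 pc2: +4 =4
r6=110 pc2: +4 =8
r7=111 pc3: +8 =16
r8=1000 pc1: +2 =18
r9=1001 pc2: +4 =22
r10=1010 pc2: +4 =26
r11=1011 pc3: +8 =34
r12=1100 pc2: +4 =38
r13=1101 pc3: +8 =46
r14=1110 pc3: +8 =54
r15=1111 pc4: +16 =70
r16=10000 pc1: +2 =72
r17=10001 pc2: +4 =76
r18=10010 pc2: +4 =80
r19=10011 pc3: +8 =88
r20=10100 pc2: +4 =92
r21=10101 pc3: +8 =100
r22=10110 pc3: +8 =108
r23=10111 pc4: +16 =124
r24=11000 pc2: +4 =128
r25=11001 pc3: +8 =136
r26=11010 pc3: +8 =144
r27=11011 pc4: +16 =160
r28=11100 pc3: +8 =168
r29=11101 pc4: +16 =184
r30=11110 pc4: +16 =200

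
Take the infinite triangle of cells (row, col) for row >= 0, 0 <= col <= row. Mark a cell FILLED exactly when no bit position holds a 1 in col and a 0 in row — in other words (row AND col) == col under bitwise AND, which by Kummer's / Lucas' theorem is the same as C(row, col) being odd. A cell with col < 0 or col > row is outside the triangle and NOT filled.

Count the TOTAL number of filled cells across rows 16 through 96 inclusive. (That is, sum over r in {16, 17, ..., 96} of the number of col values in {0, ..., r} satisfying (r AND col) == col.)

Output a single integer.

Answer: 1138

Derivation:
r16=10000 pc1: +2 =2
r17=10001 pc2: +4 =6
r18=10010 pc2: +4 =10
r19=10011 pc3: +8 =18
r20=10100 pc2: +4 =22
r21=10101 pc3: +8 =30
r22=10110 pc3: +8 =38
r23=10111 pc4: +16 =54
r24=11000 pc2: +4 =58
r25=11001 pc3: +8 =66
r26=11010 pc3: +8 =74
r27=11011 pc4: +16 =90
r28=11100 pc3: +8 =98
r29=11101 pc4: +16 =114
r30=11110 pc4: +16 =130
r31=11111 pc5: +32 =162
r32=100000 pc1: +2 =164
r33=100001 pc2: +4 =168
r34=100010 pc2: +4 =172
r35=100011 pc3: +8 =180
r36=100100 pc2: +4 =184
r37=100101 pc3: +8 =192
r38=100110 pc3: +8 =200
r39=100111 pc4: +16 =216
r40=101000 pc2: +4 =220
r41=101001 pc3: +8 =228
r42=101010 pc3: +8 =236
r43=101011 pc4: +16 =252
r44=101100 pc3: +8 =260
r45=101101 pc4: +16 =276
r46=101110 pc4: +16 =292
r47=101111 pc5: +32 =324
r48=110000 pc2: +4 =328
r49=110001 pc3: +8 =336
r50=110010 pc3: +8 =344
r51=110011 pc4: +16 =360
r52=110100 pc3: +8 =368
r53=110101 pc4: +16 =384
r54=110110 pc4: +16 =400
r55=110111 pc5: +32 =432
r56=111000 pc3: +8 =440
r57=111001 pc4: +16 =456
r58=111010 pc4: +16 =472
r59=111011 pc5: +32 =504
r60=111100 pc4: +16 =520
r61=111101 pc5: +32 =552
r62=111110 pc5: +32 =584
r63=111111 pc6: +64 =648
r64=1000000 pc1: +2 =650
r65=1000001 pc2: +4 =654
r66=1000010 pc2: +4 =658
r67=1000011 pc3: +8 =666
r68=1000100 pc2: +4 =670
r69=1000101 pc3: +8 =678
r70=1000110 pc3: +8 =686
r71=1000111 pc4: +16 =702
r72=1001000 pc2: +4 =706
r73=1001001 pc3: +8 =714
r74=1001010 pc3: +8 =722
r75=1001011 pc4: +16 =738
r76=1001100 pc3: +8 =746
r77=1001101 pc4: +16 =762
r78=1001110 pc4: +16 =778
r79=1001111 pc5: +32 =810
r80=1010000 pc2: +4 =814
r81=1010001 pc3: +8 =822
r82=1010010 pc3: +8 =830
r83=1010011 pc4: +16 =846
r84=1010100 pc3: +8 =854
r85=1010101 pc4: +16 =870
r86=1010110 pc4: +16 =886
r87=1010111 pc5: +32 =918
r88=1011000 pc3: +8 =926
r89=1011001 pc4: +16 =942
r90=1011010 pc4: +16 =958
r91=1011011 pc5: +32 =990
r92=1011100 pc4: +16 =1006
r93=1011101 pc5: +32 =1038
r94=1011110 pc5: +32 =1070
r95=1011111 pc6: +64 =1134
r96=1100000 pc2: +4 =1138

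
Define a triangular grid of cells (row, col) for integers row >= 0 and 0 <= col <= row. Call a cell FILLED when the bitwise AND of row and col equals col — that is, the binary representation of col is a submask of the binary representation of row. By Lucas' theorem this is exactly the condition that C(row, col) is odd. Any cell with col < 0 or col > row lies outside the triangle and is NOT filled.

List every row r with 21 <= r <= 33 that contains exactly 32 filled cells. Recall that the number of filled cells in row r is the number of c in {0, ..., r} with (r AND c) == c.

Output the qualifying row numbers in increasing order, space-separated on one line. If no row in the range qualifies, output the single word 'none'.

Answer: 31

Derivation:
Row r has 2^popcount(r) filled cells, so we need popcount(r) = log2(32) = 5.
Scan r = 21..33 and keep those with exactly 5 one-bits:
r=21=10101 popcount=3 -> skip
r=22=10110 popcount=3 -> skip
r=23=10111 popcount=4 -> skip
r=24=11000 popcount=2 -> skip
r=25=11001 popcount=3 -> skip
r=26=11010 popcount=3 -> skip
r=27=11011 popcount=4 -> skip
r=28=11100 popcount=3 -> skip
r=29=11101 popcount=4 -> skip
r=30=11110 popcount=4 -> skip
r=31=11111 popcount=5 -> KEEP
r=32=100000 popcount=1 -> skip
r=33=100001 popcount=2 -> skip
Kept rows: 31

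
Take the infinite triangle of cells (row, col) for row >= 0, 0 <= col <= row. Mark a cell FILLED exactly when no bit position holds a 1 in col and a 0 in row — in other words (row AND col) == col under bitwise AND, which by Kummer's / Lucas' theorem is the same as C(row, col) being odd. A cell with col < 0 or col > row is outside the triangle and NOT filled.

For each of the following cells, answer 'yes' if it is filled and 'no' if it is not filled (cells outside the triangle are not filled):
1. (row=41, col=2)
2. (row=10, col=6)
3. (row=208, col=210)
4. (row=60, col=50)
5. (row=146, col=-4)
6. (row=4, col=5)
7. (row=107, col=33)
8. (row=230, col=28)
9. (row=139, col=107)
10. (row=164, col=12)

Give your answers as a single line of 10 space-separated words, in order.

(41,2): row=0b101001, col=0b10, row AND col = 0b0 = 0; 0 != 2 -> empty
(10,6): row=0b1010, col=0b110, row AND col = 0b10 = 2; 2 != 6 -> empty
(208,210): col outside [0, 208] -> not filled
(60,50): row=0b111100, col=0b110010, row AND col = 0b110000 = 48; 48 != 50 -> empty
(146,-4): col outside [0, 146] -> not filled
(4,5): col outside [0, 4] -> not filled
(107,33): row=0b1101011, col=0b100001, row AND col = 0b100001 = 33; 33 == 33 -> filled
(230,28): row=0b11100110, col=0b11100, row AND col = 0b100 = 4; 4 != 28 -> empty
(139,107): row=0b10001011, col=0b1101011, row AND col = 0b1011 = 11; 11 != 107 -> empty
(164,12): row=0b10100100, col=0b1100, row AND col = 0b100 = 4; 4 != 12 -> empty

Answer: no no no no no no yes no no no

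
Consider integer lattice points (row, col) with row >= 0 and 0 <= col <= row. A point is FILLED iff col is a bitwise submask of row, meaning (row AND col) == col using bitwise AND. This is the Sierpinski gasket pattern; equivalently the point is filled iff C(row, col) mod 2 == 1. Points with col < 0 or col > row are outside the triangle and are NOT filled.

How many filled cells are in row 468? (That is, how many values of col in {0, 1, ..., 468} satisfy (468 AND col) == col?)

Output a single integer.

Answer: 32

Derivation:
468 in binary = 111010100
popcount(468) = number of 1-bits in 111010100 = 5
A col c satisfies (468 AND c) == c iff every set bit of c is also set in 468; each of the 5 set bits of 468 can independently be on or off in c.
count = 2^5 = 32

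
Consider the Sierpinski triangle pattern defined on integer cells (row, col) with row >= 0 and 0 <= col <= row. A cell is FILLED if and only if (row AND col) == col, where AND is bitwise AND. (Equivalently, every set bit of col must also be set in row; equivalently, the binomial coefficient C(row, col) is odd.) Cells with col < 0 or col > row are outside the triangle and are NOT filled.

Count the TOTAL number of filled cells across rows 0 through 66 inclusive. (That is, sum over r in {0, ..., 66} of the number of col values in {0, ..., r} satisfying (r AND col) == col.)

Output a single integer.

r0=0 pc0: +1 =1
r1=1 pc1: +2 =3
r2=10 pc1: +2 =5
r3=11 pc2: +4 =9
r4=100 pc1: +2 =11
r5=101 pc2: +4 =15
r6=110 pc2: +4 =19
r7=111 pc3: +8 =27
r8=1000 pc1: +2 =29
r9=1001 pc2: +4 =33
r10=1010 pc2: +4 =37
r11=1011 pc3: +8 =45
r12=1100 pc2: +4 =49
r13=1101 pc3: +8 =57
r14=1110 pc3: +8 =65
r15=1111 pc4: +16 =81
r16=10000 pc1: +2 =83
r17=10001 pc2: +4 =87
r18=10010 pc2: +4 =91
r19=10011 pc3: +8 =99
r20=10100 pc2: +4 =103
r21=10101 pc3: +8 =111
r22=10110 pc3: +8 =119
r23=10111 pc4: +16 =135
r24=11000 pc2: +4 =139
r25=11001 pc3: +8 =147
r26=11010 pc3: +8 =155
r27=11011 pc4: +16 =171
r28=11100 pc3: +8 =179
r29=11101 pc4: +16 =195
r30=11110 pc4: +16 =211
r31=11111 pc5: +32 =243
r32=100000 pc1: +2 =245
r33=100001 pc2: +4 =249
r34=100010 pc2: +4 =253
r35=100011 pc3: +8 =261
r36=100100 pc2: +4 =265
r37=100101 pc3: +8 =273
r38=100110 pc3: +8 =281
r39=100111 pc4: +16 =297
r40=101000 pc2: +4 =301
r41=101001 pc3: +8 =309
r42=101010 pc3: +8 =317
r43=101011 pc4: +16 =333
r44=101100 pc3: +8 =341
r45=101101 pc4: +16 =357
r46=101110 pc4: +16 =373
r47=101111 pc5: +32 =405
r48=110000 pc2: +4 =409
r49=110001 pc3: +8 =417
r50=110010 pc3: +8 =425
r51=110011 pc4: +16 =441
r52=110100 pc3: +8 =449
r53=110101 pc4: +16 =465
r54=110110 pc4: +16 =481
r55=110111 pc5: +32 =513
r56=111000 pc3: +8 =521
r57=111001 pc4: +16 =537
r58=111010 pc4: +16 =553
r59=111011 pc5: +32 =585
r60=111100 pc4: +16 =601
r61=111101 pc5: +32 =633
r62=111110 pc5: +32 =665
r63=111111 pc6: +64 =729
r64=1000000 pc1: +2 =731
r65=1000001 pc2: +4 =735
r66=1000010 pc2: +4 =739

Answer: 739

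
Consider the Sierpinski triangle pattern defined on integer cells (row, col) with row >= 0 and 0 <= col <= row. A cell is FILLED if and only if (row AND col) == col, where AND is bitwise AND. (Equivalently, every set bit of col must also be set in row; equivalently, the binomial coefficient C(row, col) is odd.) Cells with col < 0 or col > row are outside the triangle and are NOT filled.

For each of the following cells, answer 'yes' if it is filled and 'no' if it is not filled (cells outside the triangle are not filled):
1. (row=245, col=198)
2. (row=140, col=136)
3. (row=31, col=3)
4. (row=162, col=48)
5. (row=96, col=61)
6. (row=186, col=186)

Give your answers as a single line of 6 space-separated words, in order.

(245,198): row=0b11110101, col=0b11000110, row AND col = 0b11000100 = 196; 196 != 198 -> empty
(140,136): row=0b10001100, col=0b10001000, row AND col = 0b10001000 = 136; 136 == 136 -> filled
(31,3): row=0b11111, col=0b11, row AND col = 0b11 = 3; 3 == 3 -> filled
(162,48): row=0b10100010, col=0b110000, row AND col = 0b100000 = 32; 32 != 48 -> empty
(96,61): row=0b1100000, col=0b111101, row AND col = 0b100000 = 32; 32 != 61 -> empty
(186,186): row=0b10111010, col=0b10111010, row AND col = 0b10111010 = 186; 186 == 186 -> filled

Answer: no yes yes no no yes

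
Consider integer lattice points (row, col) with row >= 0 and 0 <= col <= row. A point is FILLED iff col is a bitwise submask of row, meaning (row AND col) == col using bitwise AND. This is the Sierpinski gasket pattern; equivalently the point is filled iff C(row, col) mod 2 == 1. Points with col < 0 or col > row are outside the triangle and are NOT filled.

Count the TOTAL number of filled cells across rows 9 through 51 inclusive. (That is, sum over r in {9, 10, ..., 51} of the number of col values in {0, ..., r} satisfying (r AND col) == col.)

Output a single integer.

Answer: 412

Derivation:
r9=1001 pc2: +4 =4
r10=1010 pc2: +4 =8
r11=1011 pc3: +8 =16
r12=1100 pc2: +4 =20
r13=1101 pc3: +8 =28
r14=1110 pc3: +8 =36
r15=1111 pc4: +16 =52
r16=10000 pc1: +2 =54
r17=10001 pc2: +4 =58
r18=10010 pc2: +4 =62
r19=10011 pc3: +8 =70
r20=10100 pc2: +4 =74
r21=10101 pc3: +8 =82
r22=10110 pc3: +8 =90
r23=10111 pc4: +16 =106
r24=11000 pc2: +4 =110
r25=11001 pc3: +8 =118
r26=11010 pc3: +8 =126
r27=11011 pc4: +16 =142
r28=11100 pc3: +8 =150
r29=11101 pc4: +16 =166
r30=11110 pc4: +16 =182
r31=11111 pc5: +32 =214
r32=100000 pc1: +2 =216
r33=100001 pc2: +4 =220
r34=100010 pc2: +4 =224
r35=100011 pc3: +8 =232
r36=100100 pc2: +4 =236
r37=100101 pc3: +8 =244
r38=100110 pc3: +8 =252
r39=100111 pc4: +16 =268
r40=101000 pc2: +4 =272
r41=101001 pc3: +8 =280
r42=101010 pc3: +8 =288
r43=101011 pc4: +16 =304
r44=101100 pc3: +8 =312
r45=101101 pc4: +16 =328
r46=101110 pc4: +16 =344
r47=101111 pc5: +32 =376
r48=110000 pc2: +4 =380
r49=110001 pc3: +8 =388
r50=110010 pc3: +8 =396
r51=110011 pc4: +16 =412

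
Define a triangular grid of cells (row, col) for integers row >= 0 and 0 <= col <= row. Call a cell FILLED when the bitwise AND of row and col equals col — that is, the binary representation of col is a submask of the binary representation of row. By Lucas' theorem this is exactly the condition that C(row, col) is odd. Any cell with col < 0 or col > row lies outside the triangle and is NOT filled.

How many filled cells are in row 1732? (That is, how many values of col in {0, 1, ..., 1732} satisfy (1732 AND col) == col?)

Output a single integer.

1732 in binary = 11011000100
popcount(1732) = number of 1-bits in 11011000100 = 5
A col c satisfies (1732 AND c) == c iff every set bit of c is also set in 1732; each of the 5 set bits of 1732 can independently be on or off in c.
count = 2^5 = 32

Answer: 32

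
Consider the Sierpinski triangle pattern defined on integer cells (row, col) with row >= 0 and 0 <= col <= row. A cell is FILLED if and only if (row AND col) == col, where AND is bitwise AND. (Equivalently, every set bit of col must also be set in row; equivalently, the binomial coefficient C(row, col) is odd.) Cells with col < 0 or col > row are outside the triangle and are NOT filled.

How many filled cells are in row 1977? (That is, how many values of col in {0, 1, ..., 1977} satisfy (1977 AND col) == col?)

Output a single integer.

1977 in binary = 11110111001
popcount(1977) = number of 1-bits in 11110111001 = 8
A col c satisfies (1977 AND c) == c iff every set bit of c is also set in 1977; each of the 8 set bits of 1977 can independently be on or off in c.
count = 2^8 = 256

Answer: 256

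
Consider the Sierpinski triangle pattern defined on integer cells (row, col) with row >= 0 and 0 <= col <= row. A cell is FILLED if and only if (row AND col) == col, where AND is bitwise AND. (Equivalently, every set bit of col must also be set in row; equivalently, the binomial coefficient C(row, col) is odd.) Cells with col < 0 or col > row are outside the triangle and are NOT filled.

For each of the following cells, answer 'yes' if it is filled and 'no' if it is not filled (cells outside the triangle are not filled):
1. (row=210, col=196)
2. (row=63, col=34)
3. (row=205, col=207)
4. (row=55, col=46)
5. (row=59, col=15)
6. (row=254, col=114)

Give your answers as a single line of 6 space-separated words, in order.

Answer: no yes no no no yes

Derivation:
(210,196): row=0b11010010, col=0b11000100, row AND col = 0b11000000 = 192; 192 != 196 -> empty
(63,34): row=0b111111, col=0b100010, row AND col = 0b100010 = 34; 34 == 34 -> filled
(205,207): col outside [0, 205] -> not filled
(55,46): row=0b110111, col=0b101110, row AND col = 0b100110 = 38; 38 != 46 -> empty
(59,15): row=0b111011, col=0b1111, row AND col = 0b1011 = 11; 11 != 15 -> empty
(254,114): row=0b11111110, col=0b1110010, row AND col = 0b1110010 = 114; 114 == 114 -> filled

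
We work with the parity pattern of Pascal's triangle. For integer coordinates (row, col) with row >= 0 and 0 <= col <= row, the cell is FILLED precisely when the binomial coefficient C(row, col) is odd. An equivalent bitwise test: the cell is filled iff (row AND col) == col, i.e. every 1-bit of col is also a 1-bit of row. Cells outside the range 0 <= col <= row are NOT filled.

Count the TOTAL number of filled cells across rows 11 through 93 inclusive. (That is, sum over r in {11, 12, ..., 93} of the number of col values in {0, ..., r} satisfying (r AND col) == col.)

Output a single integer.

r11=1011 pc3: +8 =8
r12=1100 pc2: +4 =12
r13=1101 pc3: +8 =20
r14=1110 pc3: +8 =28
r15=1111 pc4: +16 =44
r16=10000 pc1: +2 =46
r17=10001 pc2: +4 =50
r18=10010 pc2: +4 =54
r19=10011 pc3: +8 =62
r20=10100 pc2: +4 =66
r21=10101 pc3: +8 =74
r22=10110 pc3: +8 =82
r23=10111 pc4: +16 =98
r24=11000 pc2: +4 =102
r25=11001 pc3: +8 =110
r26=11010 pc3: +8 =118
r27=11011 pc4: +16 =134
r28=11100 pc3: +8 =142
r29=11101 pc4: +16 =158
r30=11110 pc4: +16 =174
r31=11111 pc5: +32 =206
r32=100000 pc1: +2 =208
r33=100001 pc2: +4 =212
r34=100010 pc2: +4 =216
r35=100011 pc3: +8 =224
r36=100100 pc2: +4 =228
r37=100101 pc3: +8 =236
r38=100110 pc3: +8 =244
r39=100111 pc4: +16 =260
r40=101000 pc2: +4 =264
r41=101001 pc3: +8 =272
r42=101010 pc3: +8 =280
r43=101011 pc4: +16 =296
r44=101100 pc3: +8 =304
r45=101101 pc4: +16 =320
r46=101110 pc4: +16 =336
r47=101111 pc5: +32 =368
r48=110000 pc2: +4 =372
r49=110001 pc3: +8 =380
r50=110010 pc3: +8 =388
r51=110011 pc4: +16 =404
r52=110100 pc3: +8 =412
r53=110101 pc4: +16 =428
r54=110110 pc4: +16 =444
r55=110111 pc5: +32 =476
r56=111000 pc3: +8 =484
r57=111001 pc4: +16 =500
r58=111010 pc4: +16 =516
r59=111011 pc5: +32 =548
r60=111100 pc4: +16 =564
r61=111101 pc5: +32 =596
r62=111110 pc5: +32 =628
r63=111111 pc6: +64 =692
r64=1000000 pc1: +2 =694
r65=1000001 pc2: +4 =698
r66=1000010 pc2: +4 =702
r67=1000011 pc3: +8 =710
r68=1000100 pc2: +4 =714
r69=1000101 pc3: +8 =722
r70=1000110 pc3: +8 =730
r71=1000111 pc4: +16 =746
r72=1001000 pc2: +4 =750
r73=1001001 pc3: +8 =758
r74=1001010 pc3: +8 =766
r75=1001011 pc4: +16 =782
r76=1001100 pc3: +8 =790
r77=1001101 pc4: +16 =806
r78=1001110 pc4: +16 =822
r79=1001111 pc5: +32 =854
r80=1010000 pc2: +4 =858
r81=1010001 pc3: +8 =866
r82=1010010 pc3: +8 =874
r83=1010011 pc4: +16 =890
r84=1010100 pc3: +8 =898
r85=1010101 pc4: +16 =914
r86=1010110 pc4: +16 =930
r87=1010111 pc5: +32 =962
r88=1011000 pc3: +8 =970
r89=1011001 pc4: +16 =986
r90=1011010 pc4: +16 =1002
r91=1011011 pc5: +32 =1034
r92=1011100 pc4: +16 =1050
r93=1011101 pc5: +32 =1082

Answer: 1082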